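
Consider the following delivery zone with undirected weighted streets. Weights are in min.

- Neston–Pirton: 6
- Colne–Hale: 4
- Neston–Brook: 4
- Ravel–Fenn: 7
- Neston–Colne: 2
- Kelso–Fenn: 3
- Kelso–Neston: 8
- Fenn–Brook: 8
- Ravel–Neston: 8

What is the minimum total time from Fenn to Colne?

13 min

Shortest distances from Fenn:
Fenn: 0
Kelso: 3  (via Fenn)
Ravel: 7  (via Fenn)
Brook: 8  (via Fenn)
Neston: 11  (via Kelso)
Colne: 13  (via Neston)
Shortest route: Fenn–Kelso–Neston–Colne = 13 min.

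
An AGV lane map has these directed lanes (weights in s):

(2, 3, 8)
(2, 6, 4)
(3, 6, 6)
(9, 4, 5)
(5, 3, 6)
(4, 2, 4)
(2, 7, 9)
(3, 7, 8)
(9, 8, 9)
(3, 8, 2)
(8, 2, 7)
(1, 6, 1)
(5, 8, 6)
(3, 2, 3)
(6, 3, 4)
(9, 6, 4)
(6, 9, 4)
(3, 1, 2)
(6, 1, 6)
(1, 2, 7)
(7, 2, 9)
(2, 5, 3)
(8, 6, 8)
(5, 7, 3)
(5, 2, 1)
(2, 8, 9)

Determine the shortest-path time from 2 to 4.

Compare a few routes:
2 → 6 → 9 → 4: 4+4+5 = 13
2 → 3 → 1 → 6 → 9 → 4: 8+2+1+4+5 = 20
Cheapest is 2 → 6 → 9 → 4 at 13 s.

13 s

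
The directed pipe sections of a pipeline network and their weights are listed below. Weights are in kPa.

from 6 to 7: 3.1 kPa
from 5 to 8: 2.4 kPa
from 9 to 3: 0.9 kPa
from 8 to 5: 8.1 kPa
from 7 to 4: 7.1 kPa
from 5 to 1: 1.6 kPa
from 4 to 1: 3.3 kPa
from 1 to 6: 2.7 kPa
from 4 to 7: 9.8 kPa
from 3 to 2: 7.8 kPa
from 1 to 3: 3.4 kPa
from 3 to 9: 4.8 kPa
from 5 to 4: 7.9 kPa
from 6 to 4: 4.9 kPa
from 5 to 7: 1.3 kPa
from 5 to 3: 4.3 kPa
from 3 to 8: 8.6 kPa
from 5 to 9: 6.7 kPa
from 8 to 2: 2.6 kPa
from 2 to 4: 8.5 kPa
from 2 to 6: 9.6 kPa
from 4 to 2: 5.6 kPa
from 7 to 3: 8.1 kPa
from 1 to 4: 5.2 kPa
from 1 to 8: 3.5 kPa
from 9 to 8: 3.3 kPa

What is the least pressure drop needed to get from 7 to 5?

22 kPa

Enumerating some paths:
7–4–1–3–9–8–5: 7.1+3.3+3.4+4.8+3.3+8.1 = 30
7–3–9–8–5: 8.1+4.8+3.3+8.1 = 24.3
7–4–1–8–5: 7.1+3.3+3.5+8.1 = 22
7–3–8–5: 8.1+8.6+8.1 = 24.8
The minimum is 22 kPa via 7–4–1–8–5.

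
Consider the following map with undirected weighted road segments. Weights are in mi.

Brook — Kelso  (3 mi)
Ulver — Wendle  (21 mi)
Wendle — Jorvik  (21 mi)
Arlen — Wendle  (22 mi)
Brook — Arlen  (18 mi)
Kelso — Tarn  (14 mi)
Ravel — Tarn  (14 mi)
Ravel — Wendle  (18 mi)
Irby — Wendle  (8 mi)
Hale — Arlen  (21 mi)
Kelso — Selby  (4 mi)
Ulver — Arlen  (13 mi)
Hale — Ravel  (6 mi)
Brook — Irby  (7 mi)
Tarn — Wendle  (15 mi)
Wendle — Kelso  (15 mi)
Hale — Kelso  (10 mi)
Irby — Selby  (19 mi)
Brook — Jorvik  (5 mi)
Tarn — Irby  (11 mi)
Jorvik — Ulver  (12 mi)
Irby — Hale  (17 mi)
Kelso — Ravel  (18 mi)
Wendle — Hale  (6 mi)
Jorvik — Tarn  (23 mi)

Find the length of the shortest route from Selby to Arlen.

25 mi

Shortest distances from Selby:
Selby: 0
Kelso: 4  (via Selby)
Brook: 7  (via Kelso)
Jorvik: 12  (via Brook)
Irby: 14  (via Brook)
Hale: 14  (via Kelso)
Tarn: 18  (via Kelso)
Wendle: 19  (via Kelso)
Ravel: 20  (via Hale)
Ulver: 24  (via Jorvik)
Arlen: 25  (via Brook)
Shortest route: Selby–Kelso–Brook–Arlen = 25 mi.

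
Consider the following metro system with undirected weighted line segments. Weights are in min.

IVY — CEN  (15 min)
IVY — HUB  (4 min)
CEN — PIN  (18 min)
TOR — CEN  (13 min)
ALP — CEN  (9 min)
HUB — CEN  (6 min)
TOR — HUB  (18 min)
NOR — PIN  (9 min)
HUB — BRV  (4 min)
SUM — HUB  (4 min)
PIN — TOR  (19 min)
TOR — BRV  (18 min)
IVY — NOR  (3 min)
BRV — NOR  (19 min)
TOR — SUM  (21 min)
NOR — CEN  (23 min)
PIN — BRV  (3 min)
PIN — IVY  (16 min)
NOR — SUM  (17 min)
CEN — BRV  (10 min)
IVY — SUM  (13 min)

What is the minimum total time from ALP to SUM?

Running Dijkstra from ALP:
ALP: 0
CEN: 9  (via ALP)
HUB: 15  (via CEN)
SUM: 19  (via HUB)
Shortest route: ALP → CEN → HUB → SUM = 19 min.

19 min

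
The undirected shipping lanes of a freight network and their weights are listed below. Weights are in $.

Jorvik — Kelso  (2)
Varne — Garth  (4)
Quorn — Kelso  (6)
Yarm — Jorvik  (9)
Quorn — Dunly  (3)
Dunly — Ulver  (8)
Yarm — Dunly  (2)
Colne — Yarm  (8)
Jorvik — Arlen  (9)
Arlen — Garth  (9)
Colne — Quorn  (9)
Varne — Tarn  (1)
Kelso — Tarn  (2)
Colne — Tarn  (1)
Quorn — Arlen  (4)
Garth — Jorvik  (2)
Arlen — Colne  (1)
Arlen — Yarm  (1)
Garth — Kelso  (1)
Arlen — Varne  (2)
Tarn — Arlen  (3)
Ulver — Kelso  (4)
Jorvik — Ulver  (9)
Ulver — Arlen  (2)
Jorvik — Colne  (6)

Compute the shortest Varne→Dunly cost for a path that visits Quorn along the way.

Shortest Varne→Quorn: Varne → Arlen → Quorn = 6
Shortest Quorn→Dunly: Quorn → Dunly = 3
Total via Quorn: 6 + 3 = $9.

$9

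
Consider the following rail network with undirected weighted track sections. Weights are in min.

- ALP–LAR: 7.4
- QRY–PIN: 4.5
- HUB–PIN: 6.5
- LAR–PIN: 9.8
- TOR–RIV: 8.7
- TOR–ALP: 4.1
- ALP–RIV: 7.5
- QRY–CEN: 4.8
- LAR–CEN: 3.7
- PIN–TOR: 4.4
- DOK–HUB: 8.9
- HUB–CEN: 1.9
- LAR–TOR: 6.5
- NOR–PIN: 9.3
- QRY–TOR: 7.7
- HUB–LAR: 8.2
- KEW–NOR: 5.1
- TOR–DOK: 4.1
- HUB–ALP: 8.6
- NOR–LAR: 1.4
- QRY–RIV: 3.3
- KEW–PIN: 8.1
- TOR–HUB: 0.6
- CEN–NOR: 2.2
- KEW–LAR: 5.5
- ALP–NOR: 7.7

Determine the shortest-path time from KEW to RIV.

15.4 min

Candidate routes:
KEW → LAR → NOR → CEN → QRY → RIV: 5.5+1.4+2.2+4.8+3.3 = 17.2
KEW → PIN → QRY → RIV: 8.1+4.5+3.3 = 15.9
KEW → NOR → CEN → QRY → RIV: 5.1+2.2+4.8+3.3 = 15.4
KEW → LAR → CEN → QRY → RIV: 5.5+3.7+4.8+3.3 = 17.3
The minimum is 15.4 min via KEW → NOR → CEN → QRY → RIV.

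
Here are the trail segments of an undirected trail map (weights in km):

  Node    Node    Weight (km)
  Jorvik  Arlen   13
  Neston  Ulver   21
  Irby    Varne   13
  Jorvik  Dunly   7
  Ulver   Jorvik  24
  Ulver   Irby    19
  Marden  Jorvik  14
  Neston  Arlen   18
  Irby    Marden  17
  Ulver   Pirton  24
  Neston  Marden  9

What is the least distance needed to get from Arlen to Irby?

Compare a few routes:
Arlen - Neston - Ulver - Irby: 18+21+19 = 58
Arlen - Jorvik - Ulver - Irby: 13+24+19 = 56
Arlen - Jorvik - Marden - Irby: 13+14+17 = 44
The minimum is 44 km via Arlen - Jorvik - Marden - Irby.

44 km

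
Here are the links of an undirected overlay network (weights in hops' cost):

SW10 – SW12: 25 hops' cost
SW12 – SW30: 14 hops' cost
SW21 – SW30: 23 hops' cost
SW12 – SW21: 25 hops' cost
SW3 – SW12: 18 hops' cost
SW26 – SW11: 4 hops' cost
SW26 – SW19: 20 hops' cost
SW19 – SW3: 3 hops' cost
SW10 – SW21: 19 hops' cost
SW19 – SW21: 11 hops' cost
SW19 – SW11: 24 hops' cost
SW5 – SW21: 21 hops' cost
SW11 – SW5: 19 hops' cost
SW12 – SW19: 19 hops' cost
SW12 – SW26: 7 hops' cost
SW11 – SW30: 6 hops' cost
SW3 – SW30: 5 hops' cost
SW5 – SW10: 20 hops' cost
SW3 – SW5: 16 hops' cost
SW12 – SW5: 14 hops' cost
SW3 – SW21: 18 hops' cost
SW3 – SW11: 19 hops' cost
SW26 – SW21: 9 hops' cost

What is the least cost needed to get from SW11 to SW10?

Shortest distances from SW11:
SW11: 0
SW26: 4  (via SW11)
SW30: 6  (via SW11)
SW12: 11  (via SW26)
SW3: 11  (via SW30)
SW21: 13  (via SW26)
SW19: 14  (via SW3)
SW5: 19  (via SW11)
SW10: 32  (via SW21)
Shortest route: SW11 → SW26 → SW21 → SW10 = 32 hops' cost.

32 hops' cost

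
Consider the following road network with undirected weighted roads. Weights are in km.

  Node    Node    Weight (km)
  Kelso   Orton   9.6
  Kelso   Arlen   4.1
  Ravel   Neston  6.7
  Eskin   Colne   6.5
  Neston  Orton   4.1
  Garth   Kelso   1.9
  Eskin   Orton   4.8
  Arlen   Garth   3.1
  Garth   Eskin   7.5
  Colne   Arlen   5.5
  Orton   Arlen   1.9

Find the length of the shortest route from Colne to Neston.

11.5 km

Compare a few routes:
Colne–Eskin–Orton–Neston: 6.5+4.8+4.1 = 15.4
Colne–Arlen–Orton–Neston: 5.5+1.9+4.1 = 11.5
Cheapest is Colne–Arlen–Orton–Neston at 11.5 km.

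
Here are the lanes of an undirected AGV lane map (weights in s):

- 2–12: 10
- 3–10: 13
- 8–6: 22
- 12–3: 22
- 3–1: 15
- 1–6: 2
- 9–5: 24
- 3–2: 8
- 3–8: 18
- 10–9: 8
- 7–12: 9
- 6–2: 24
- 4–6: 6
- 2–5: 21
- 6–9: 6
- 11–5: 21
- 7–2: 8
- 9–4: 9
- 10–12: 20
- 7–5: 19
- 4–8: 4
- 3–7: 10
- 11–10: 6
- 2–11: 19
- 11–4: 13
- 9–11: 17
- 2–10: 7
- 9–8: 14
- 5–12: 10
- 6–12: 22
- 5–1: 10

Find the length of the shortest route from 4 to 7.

Enumerating some paths:
4 - 8 - 3 - 7: 4+18+10 = 32
4 - 6 - 1 - 3 - 7: 6+2+15+10 = 33
The minimum is 32 s via 4 - 8 - 3 - 7.

32 s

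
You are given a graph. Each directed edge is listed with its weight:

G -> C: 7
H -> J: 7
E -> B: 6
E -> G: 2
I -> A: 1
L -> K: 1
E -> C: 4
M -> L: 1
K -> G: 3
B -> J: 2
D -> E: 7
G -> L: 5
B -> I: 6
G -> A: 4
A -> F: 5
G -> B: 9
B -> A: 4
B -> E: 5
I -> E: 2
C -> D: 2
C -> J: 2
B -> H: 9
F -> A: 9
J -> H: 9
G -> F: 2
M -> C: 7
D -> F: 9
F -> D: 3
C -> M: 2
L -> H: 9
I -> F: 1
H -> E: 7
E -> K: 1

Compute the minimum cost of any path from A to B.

21

Enumerating some paths:
A - F - D - E - B: 5+3+7+6 = 21
A - F - D - E - G - B: 5+3+7+2+9 = 26
The minimum is 21 via A - F - D - E - B.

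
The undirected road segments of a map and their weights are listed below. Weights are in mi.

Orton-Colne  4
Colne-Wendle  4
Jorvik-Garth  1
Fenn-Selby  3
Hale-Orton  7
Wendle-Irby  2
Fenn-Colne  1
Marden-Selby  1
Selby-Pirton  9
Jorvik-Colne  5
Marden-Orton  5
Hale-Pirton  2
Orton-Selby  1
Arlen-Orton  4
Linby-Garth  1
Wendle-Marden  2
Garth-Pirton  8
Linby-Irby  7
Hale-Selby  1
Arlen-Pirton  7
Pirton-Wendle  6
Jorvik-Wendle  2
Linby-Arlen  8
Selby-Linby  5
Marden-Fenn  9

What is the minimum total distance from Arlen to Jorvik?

Enumerating some paths:
Arlen → Orton → Selby → Marden → Wendle → Jorvik: 4+1+1+2+2 = 10
Arlen → Orton → Colne → Jorvik: 4+4+5 = 13
Arlen → Orton → Selby → Linby → Garth → Jorvik: 4+1+5+1+1 = 12
Arlen → Orton → Marden → Wendle → Jorvik: 4+5+2+2 = 13
Cheapest is Arlen → Orton → Selby → Marden → Wendle → Jorvik at 10 mi.

10 mi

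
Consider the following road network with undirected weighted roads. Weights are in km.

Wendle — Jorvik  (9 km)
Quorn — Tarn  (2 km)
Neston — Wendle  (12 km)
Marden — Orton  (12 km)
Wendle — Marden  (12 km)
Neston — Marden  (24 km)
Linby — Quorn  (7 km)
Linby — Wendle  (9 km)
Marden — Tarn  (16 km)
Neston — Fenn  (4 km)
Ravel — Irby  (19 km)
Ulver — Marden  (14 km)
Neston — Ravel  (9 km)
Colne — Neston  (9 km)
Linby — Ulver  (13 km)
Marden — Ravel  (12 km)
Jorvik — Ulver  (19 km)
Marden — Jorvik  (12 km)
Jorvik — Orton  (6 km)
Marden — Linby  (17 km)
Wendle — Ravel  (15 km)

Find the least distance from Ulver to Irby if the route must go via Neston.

Shortest Ulver→Neston: Ulver–Linby–Wendle–Neston = 34
Best Neston to Irby: Neston–Ravel–Irby costing 28
Total via Neston: 34 + 28 = 62 km.

62 km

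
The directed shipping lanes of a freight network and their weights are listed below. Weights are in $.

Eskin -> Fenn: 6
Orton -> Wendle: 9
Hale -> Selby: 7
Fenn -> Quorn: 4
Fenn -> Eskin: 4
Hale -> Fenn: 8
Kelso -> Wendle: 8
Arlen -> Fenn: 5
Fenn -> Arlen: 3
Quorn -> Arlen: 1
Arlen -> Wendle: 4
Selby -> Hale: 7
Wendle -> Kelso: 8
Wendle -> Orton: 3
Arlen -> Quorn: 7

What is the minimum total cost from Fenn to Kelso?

Compare a few routes:
Fenn - Quorn - Arlen - Wendle - Kelso: 4+1+4+8 = 17
Fenn - Arlen - Wendle - Kelso: 3+4+8 = 15
Cheapest is Fenn - Arlen - Wendle - Kelso at $15.

$15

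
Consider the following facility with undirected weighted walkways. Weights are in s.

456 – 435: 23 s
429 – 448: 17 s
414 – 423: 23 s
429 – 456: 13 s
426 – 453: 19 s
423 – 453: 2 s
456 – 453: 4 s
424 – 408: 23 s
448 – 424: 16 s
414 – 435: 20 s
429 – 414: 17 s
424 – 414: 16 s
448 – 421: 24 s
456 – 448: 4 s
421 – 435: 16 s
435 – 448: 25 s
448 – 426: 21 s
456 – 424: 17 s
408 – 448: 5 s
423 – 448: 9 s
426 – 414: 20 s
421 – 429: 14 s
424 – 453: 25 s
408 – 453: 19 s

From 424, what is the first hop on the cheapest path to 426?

Compare a few routes:
424 → 414 → 426: 16+20 = 36
424 → 456 → 453 → 426: 17+4+19 = 40
424 → 448 → 426: 16+21 = 37
Cheapest is 424 → 414 → 426 at 36 s.
So from 424 the first move is to 414.

414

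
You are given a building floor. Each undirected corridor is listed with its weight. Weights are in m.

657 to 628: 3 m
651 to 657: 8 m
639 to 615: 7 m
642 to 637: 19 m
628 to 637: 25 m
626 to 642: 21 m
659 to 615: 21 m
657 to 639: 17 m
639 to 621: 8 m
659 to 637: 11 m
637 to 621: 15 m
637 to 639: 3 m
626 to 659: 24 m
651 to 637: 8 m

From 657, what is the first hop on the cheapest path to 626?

651

Candidate routes:
657 - 651 - 637 - 659 - 626: 8+8+11+24 = 51
657 - 639 - 637 - 659 - 626: 17+3+11+24 = 55
Cheapest is 657 - 651 - 637 - 659 - 626 at 51 m.
So from 657 the first move is to 651.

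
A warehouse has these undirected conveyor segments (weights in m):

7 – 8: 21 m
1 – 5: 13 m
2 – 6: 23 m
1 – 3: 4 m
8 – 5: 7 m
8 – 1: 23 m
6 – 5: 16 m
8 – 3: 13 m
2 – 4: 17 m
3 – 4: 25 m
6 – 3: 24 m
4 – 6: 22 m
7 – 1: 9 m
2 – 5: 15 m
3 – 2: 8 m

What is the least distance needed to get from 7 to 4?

Candidate routes:
7–8–3–4: 21+13+25 = 59
7–8–3–2–4: 21+13+8+17 = 59
7–1–5–2–4: 9+13+15+17 = 54
7–1–3–4: 9+4+25 = 38
The minimum is 38 m via 7–1–3–4.

38 m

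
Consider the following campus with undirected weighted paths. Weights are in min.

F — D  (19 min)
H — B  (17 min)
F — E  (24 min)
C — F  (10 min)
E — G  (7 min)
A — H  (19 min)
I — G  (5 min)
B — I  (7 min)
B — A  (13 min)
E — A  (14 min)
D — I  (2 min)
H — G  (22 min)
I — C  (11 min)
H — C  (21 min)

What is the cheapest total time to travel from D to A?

22 min

Enumerating some paths:
D–I–B–A: 2+7+13 = 22
D–I–G–E–A: 2+5+7+14 = 28
D–I–B–H–A: 2+7+17+19 = 45
Cheapest is D–I–B–A at 22 min.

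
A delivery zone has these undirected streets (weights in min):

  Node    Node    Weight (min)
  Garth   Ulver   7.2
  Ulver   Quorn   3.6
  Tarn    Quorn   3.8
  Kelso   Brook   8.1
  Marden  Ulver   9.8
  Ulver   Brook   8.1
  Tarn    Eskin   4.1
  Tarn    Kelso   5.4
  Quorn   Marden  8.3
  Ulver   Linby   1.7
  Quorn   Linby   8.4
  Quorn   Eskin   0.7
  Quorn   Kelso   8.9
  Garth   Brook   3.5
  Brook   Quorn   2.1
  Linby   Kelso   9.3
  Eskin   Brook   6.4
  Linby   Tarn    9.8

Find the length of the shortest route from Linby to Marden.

Settle nodes by increasing distance from Linby:
Linby: 0
Ulver: 1.7  (via Linby)
Quorn: 5.3  (via Ulver)
Eskin: 6  (via Quorn)
Brook: 7.4  (via Quorn)
Garth: 8.9  (via Ulver)
Tarn: 9.1  (via Quorn)
Kelso: 9.3  (via Linby)
Marden: 11.5  (via Ulver)
Shortest route: Linby–Ulver–Marden = 11.5 min.

11.5 min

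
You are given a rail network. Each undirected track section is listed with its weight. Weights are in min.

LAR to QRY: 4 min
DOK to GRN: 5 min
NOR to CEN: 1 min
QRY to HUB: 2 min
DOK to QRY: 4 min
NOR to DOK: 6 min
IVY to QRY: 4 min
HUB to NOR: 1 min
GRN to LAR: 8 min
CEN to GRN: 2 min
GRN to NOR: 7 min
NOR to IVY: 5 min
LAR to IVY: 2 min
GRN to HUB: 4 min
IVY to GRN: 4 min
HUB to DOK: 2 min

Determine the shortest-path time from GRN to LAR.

6 min

Shortest distances from GRN:
GRN: 0
CEN: 2  (via GRN)
NOR: 3  (via CEN)
IVY: 4  (via GRN)
HUB: 4  (via GRN)
DOK: 5  (via GRN)
QRY: 6  (via HUB)
LAR: 6  (via IVY)
Shortest route: GRN → IVY → LAR = 6 min.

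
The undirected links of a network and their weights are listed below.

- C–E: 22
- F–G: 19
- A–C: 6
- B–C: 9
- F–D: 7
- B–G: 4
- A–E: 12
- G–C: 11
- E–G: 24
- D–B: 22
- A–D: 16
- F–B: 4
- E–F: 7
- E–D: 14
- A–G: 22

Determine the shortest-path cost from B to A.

15

Running Dijkstra from B:
B: 0
F: 4  (via B)
G: 4  (via B)
C: 9  (via B)
D: 11  (via F)
E: 11  (via F)
A: 15  (via C)
Shortest route: B–C–A = 15.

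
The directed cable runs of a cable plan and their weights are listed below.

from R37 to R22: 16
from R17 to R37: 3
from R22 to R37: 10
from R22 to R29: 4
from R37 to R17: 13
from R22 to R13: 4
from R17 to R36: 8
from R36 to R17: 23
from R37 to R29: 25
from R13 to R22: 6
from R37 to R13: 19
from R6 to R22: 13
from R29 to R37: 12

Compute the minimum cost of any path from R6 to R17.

36

Shortest distances from R6:
R6: 0
R22: 13  (via R6)
R13: 17  (via R22)
R29: 17  (via R22)
R37: 23  (via R22)
R17: 36  (via R37)
Shortest route: R6–R22–R37–R17 = 36.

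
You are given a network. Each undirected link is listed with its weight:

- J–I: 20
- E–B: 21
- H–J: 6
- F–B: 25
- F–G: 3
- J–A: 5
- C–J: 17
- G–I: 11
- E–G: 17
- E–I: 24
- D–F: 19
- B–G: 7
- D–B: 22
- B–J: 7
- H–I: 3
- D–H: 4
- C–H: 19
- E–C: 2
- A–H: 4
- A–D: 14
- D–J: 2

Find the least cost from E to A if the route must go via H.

25

Shortest E→H: E–C–H = 21
Shortest H→A: H–A = 4
Total via H: 21 + 4 = 25.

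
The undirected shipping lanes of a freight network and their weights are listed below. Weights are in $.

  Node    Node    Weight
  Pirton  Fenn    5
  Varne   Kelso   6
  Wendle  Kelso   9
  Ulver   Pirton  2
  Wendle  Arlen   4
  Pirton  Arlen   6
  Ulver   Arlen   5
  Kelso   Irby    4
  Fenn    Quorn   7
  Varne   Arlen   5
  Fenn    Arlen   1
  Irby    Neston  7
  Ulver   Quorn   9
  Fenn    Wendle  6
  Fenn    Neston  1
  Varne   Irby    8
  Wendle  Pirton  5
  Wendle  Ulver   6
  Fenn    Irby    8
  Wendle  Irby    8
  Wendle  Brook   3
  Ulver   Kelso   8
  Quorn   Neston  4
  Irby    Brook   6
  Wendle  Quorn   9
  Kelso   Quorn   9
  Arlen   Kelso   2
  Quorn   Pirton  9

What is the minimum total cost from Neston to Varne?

$7

Candidate routes:
Neston → Fenn → Arlen → Varne: 1+1+5 = 7
Neston → Fenn → Arlen → Kelso → Varne: 1+1+2+6 = 10
The minimum is $7 via Neston → Fenn → Arlen → Varne.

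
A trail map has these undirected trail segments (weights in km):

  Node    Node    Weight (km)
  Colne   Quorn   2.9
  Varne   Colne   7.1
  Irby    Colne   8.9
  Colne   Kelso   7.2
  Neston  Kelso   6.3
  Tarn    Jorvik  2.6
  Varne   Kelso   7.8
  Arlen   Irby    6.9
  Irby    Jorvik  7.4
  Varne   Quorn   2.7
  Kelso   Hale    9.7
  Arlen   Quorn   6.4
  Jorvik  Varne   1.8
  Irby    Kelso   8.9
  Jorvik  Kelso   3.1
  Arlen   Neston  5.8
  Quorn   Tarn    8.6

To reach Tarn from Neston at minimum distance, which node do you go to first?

Kelso

Compare a few routes:
Neston–Kelso–Jorvik–Tarn: 6.3+3.1+2.6 = 12
Neston–Arlen–Quorn–Tarn: 5.8+6.4+8.6 = 20.8
Neston–Arlen–Quorn–Varne–Jorvik–Tarn: 5.8+6.4+2.7+1.8+2.6 = 19.3
Neston–Kelso–Varne–Jorvik–Tarn: 6.3+7.8+1.8+2.6 = 18.5
Cheapest is Neston–Kelso–Jorvik–Tarn at 12 km.
So from Neston the first move is to Kelso.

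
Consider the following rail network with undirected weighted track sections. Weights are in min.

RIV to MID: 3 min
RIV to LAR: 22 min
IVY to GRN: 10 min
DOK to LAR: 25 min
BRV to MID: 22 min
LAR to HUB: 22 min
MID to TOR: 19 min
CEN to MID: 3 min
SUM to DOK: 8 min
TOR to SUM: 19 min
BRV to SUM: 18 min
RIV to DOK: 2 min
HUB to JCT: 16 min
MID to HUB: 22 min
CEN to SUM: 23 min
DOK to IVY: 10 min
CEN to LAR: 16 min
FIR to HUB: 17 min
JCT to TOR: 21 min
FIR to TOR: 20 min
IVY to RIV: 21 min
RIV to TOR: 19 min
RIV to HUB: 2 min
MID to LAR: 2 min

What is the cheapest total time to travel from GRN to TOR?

41 min

Candidate routes:
GRN - IVY - DOK - SUM - TOR: 10+10+8+19 = 47
GRN - IVY - DOK - RIV - TOR: 10+10+2+19 = 41
GRN - IVY - DOK - RIV - MID - TOR: 10+10+2+3+19 = 44
Cheapest is GRN - IVY - DOK - RIV - TOR at 41 min.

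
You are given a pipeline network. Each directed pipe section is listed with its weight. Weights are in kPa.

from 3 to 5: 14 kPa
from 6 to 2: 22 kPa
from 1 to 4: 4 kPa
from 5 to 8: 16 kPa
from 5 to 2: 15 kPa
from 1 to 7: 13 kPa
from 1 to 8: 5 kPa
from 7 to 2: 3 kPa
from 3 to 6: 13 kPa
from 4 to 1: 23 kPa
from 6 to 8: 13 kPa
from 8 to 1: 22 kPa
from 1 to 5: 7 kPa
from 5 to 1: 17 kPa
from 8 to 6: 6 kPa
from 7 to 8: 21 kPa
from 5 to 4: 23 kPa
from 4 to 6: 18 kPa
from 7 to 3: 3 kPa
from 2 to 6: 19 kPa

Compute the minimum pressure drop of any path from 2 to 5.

61 kPa

Running Dijkstra from 2:
2: 0
6: 19  (via 2)
8: 32  (via 6)
1: 54  (via 8)
4: 58  (via 1)
5: 61  (via 1)
Shortest route: 2 → 6 → 8 → 1 → 5 = 61 kPa.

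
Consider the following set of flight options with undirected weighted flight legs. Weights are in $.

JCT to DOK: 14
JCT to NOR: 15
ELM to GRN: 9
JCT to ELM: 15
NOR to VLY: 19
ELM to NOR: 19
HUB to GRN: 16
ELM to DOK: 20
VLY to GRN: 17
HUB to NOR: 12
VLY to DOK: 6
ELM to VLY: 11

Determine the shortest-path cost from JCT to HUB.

$27

Shortest distances from JCT:
JCT: 0
DOK: 14  (via JCT)
ELM: 15  (via JCT)
NOR: 15  (via JCT)
VLY: 20  (via DOK)
GRN: 24  (via ELM)
HUB: 27  (via NOR)
Shortest route: JCT–NOR–HUB = $27.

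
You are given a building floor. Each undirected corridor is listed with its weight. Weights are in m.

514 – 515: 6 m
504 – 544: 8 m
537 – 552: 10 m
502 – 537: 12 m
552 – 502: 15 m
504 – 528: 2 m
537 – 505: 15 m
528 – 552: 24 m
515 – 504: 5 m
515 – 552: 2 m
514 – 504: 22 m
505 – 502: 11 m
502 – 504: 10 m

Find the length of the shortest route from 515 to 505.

26 m

Compare a few routes:
515 → 552 → 537 → 505: 2+10+15 = 27
515 → 552 → 502 → 505: 2+15+11 = 28
515 → 504 → 502 → 505: 5+10+11 = 26
Cheapest is 515 → 504 → 502 → 505 at 26 m.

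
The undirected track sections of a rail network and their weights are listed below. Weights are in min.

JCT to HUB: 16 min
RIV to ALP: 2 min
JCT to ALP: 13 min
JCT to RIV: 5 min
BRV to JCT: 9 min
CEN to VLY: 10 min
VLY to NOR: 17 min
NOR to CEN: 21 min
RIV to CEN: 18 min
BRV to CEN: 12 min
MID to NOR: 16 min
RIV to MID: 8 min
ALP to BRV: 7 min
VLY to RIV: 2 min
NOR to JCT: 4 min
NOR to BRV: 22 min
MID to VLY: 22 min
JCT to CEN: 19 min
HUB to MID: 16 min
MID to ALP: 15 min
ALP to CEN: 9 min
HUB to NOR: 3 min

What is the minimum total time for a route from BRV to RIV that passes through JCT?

Best BRV to JCT: BRV → JCT costing 9
Best JCT to RIV: JCT → RIV costing 5
Total via JCT: 9 + 5 = 14 min.

14 min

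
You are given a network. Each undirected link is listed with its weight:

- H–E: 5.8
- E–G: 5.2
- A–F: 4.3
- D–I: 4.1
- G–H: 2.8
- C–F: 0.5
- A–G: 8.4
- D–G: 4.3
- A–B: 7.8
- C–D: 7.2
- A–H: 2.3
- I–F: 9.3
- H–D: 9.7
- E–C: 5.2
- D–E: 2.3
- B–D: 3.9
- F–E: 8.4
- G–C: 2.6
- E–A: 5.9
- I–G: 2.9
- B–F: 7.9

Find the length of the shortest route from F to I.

Shortest distances from F:
F: 0
C: 0.5  (via F)
G: 3.1  (via C)
A: 4.3  (via F)
E: 5.7  (via C)
H: 5.9  (via G)
I: 6  (via G)
Shortest route: F–C–G–I = 6.

6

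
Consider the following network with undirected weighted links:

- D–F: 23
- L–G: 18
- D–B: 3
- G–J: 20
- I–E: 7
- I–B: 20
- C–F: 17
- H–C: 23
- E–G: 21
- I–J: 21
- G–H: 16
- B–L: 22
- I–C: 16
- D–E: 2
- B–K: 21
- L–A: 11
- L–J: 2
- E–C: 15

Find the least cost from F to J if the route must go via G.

Shortest F→G: F–D–E–G = 46
Shortest G→J: G–J = 20
Total via G: 46 + 20 = 66.

66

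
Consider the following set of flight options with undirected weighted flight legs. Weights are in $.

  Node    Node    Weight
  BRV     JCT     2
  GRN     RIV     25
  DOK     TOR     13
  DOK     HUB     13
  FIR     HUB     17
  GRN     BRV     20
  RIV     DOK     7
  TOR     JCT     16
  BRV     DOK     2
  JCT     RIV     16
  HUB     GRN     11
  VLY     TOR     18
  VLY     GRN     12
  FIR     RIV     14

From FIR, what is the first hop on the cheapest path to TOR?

Enumerating some paths:
FIR → RIV → DOK → BRV → JCT → TOR: 14+7+2+2+16 = 41
FIR → RIV → DOK → TOR: 14+7+13 = 34
The minimum is $34 via FIR → RIV → DOK → TOR.
So from FIR the first move is to RIV.

RIV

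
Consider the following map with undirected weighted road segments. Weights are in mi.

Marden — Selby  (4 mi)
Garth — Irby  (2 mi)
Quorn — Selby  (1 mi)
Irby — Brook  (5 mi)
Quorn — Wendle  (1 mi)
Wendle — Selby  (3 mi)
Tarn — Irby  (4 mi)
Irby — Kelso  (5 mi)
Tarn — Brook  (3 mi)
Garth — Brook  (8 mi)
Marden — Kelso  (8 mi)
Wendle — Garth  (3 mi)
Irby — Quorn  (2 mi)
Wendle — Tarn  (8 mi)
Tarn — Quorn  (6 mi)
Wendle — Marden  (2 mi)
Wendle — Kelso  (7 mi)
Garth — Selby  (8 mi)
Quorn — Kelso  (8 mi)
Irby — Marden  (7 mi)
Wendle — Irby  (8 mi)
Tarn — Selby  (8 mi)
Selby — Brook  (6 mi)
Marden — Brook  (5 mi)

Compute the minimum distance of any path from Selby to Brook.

Enumerating some paths:
Selby - Brook: 6 = 6
Selby - Quorn - Irby - Brook: 1+2+5 = 8
Cheapest is Selby - Brook at 6 mi.

6 mi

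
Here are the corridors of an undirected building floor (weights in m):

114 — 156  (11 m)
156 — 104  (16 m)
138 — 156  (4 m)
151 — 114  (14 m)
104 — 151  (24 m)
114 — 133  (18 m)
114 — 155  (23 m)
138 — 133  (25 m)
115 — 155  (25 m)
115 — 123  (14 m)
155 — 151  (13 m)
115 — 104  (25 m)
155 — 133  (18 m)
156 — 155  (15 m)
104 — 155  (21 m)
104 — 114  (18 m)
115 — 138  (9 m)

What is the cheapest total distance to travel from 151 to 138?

Candidate routes:
151 - 155 - 156 - 138: 13+15+4 = 32
151 - 114 - 156 - 138: 14+11+4 = 29
The minimum is 29 m via 151 - 114 - 156 - 138.

29 m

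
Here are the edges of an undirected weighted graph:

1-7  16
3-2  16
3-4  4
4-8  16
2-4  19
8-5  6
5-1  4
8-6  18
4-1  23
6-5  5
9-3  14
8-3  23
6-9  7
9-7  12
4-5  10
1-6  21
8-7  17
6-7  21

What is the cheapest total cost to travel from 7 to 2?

42

Running Dijkstra from 7:
7: 0
9: 12  (via 7)
1: 16  (via 7)
8: 17  (via 7)
6: 19  (via 9)
5: 20  (via 1)
3: 26  (via 9)
4: 30  (via 5)
2: 42  (via 3)
Shortest route: 7 → 9 → 3 → 2 = 42.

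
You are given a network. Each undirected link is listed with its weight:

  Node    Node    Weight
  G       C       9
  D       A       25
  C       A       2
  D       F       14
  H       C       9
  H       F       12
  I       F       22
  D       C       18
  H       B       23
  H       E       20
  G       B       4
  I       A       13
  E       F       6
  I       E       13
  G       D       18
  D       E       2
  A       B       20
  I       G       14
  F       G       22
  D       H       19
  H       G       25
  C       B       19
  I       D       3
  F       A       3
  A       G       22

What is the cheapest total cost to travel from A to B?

15

Settle nodes by increasing distance from A:
A: 0
C: 2  (via A)
F: 3  (via A)
E: 9  (via F)
D: 11  (via E)
G: 11  (via C)
H: 11  (via C)
I: 13  (via A)
B: 15  (via G)
Shortest route: A → C → G → B = 15.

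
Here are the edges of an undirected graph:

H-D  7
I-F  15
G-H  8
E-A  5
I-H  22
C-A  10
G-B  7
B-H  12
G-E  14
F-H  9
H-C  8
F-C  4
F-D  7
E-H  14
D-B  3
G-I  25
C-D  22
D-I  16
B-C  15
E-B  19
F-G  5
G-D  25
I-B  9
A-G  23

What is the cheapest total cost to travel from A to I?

29

Settle nodes by increasing distance from A:
A: 0
E: 5  (via A)
C: 10  (via A)
F: 14  (via C)
H: 18  (via C)
G: 19  (via E)
D: 21  (via F)
B: 24  (via E)
I: 29  (via F)
Shortest route: A → C → F → I = 29.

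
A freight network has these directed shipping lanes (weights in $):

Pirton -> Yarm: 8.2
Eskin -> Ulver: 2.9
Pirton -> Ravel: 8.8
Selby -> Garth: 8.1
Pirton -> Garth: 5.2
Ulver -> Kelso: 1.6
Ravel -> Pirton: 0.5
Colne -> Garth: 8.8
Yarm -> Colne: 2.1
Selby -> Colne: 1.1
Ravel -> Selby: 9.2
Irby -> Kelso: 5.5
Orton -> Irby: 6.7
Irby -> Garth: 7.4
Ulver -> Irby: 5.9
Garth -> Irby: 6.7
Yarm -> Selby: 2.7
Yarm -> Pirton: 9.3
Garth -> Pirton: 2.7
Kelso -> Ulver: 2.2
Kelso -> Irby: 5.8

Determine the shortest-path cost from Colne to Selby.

$22.4

Candidate routes:
Colne - Garth - Pirton - Yarm - Selby: 8.8+2.7+8.2+2.7 = 22.4
Colne - Garth - Pirton - Ravel - Selby: 8.8+2.7+8.8+9.2 = 29.5
Cheapest is Colne - Garth - Pirton - Yarm - Selby at $22.4.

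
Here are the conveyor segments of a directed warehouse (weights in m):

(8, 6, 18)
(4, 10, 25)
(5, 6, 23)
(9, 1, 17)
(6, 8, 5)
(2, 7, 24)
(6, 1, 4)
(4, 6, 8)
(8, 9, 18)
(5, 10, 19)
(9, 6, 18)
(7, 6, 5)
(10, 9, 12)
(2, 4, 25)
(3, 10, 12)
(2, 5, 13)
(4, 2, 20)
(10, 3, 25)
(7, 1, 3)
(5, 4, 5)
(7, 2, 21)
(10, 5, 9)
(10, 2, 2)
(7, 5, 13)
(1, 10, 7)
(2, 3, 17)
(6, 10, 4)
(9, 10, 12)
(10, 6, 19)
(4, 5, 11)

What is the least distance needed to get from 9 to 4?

Shortest distances from 9:
9: 0
10: 12  (via 9)
2: 14  (via 10)
1: 17  (via 9)
6: 18  (via 9)
5: 21  (via 10)
8: 23  (via 6)
4: 26  (via 5)
Shortest route: 9 → 10 → 5 → 4 = 26 m.

26 m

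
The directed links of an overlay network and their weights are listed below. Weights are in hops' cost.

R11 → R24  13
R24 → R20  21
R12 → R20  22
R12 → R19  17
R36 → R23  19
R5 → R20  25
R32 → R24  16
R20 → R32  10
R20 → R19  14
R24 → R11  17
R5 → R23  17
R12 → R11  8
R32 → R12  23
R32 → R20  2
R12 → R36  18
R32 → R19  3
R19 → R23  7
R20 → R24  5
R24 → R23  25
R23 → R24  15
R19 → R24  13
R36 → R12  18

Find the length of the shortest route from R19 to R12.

Candidate routes:
R19 → R23 → R24 → R20 → R32 → R12: 7+15+21+10+23 = 76
R19 → R24 → R20 → R32 → R12: 13+21+10+23 = 67
The minimum is 67 hops' cost via R19 → R24 → R20 → R32 → R12.

67 hops' cost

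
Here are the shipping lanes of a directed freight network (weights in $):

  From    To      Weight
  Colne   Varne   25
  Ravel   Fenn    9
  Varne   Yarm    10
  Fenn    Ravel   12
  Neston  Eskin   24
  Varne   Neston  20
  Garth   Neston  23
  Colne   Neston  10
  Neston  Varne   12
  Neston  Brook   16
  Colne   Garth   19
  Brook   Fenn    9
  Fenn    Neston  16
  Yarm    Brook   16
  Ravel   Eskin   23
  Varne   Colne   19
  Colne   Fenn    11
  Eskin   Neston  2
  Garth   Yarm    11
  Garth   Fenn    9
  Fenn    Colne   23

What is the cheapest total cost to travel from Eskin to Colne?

Shortest distances from Eskin:
Eskin: 0
Neston: 2  (via Eskin)
Varne: 14  (via Neston)
Brook: 18  (via Neston)
Yarm: 24  (via Varne)
Fenn: 27  (via Brook)
Colne: 33  (via Varne)
Shortest route: Eskin → Neston → Varne → Colne = $33.

$33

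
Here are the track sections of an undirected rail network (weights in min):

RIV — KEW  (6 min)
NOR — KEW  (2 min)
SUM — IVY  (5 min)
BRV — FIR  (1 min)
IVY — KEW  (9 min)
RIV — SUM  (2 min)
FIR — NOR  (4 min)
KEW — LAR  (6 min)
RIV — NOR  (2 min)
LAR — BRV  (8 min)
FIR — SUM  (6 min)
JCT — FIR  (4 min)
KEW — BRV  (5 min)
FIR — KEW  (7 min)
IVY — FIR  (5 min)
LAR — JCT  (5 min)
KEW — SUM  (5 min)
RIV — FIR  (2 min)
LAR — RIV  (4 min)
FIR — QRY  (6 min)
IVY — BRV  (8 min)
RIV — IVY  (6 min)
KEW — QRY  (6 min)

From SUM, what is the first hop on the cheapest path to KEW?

KEW

Enumerating some paths:
SUM - RIV - NOR - KEW: 2+2+2 = 6
SUM - KEW: 5 = 5
The minimum is 5 min via SUM - KEW.
So from SUM the first move is to KEW.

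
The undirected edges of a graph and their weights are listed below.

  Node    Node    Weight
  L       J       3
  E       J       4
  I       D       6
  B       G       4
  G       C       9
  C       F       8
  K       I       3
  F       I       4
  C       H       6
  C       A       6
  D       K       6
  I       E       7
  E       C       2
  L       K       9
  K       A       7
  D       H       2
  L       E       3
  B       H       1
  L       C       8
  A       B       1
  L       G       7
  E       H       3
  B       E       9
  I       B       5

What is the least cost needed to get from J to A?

Shortest distances from J:
J: 0
L: 3  (via J)
E: 4  (via J)
C: 6  (via E)
H: 7  (via E)
B: 8  (via H)
A: 9  (via B)
Shortest route: J → E → H → B → A = 9.

9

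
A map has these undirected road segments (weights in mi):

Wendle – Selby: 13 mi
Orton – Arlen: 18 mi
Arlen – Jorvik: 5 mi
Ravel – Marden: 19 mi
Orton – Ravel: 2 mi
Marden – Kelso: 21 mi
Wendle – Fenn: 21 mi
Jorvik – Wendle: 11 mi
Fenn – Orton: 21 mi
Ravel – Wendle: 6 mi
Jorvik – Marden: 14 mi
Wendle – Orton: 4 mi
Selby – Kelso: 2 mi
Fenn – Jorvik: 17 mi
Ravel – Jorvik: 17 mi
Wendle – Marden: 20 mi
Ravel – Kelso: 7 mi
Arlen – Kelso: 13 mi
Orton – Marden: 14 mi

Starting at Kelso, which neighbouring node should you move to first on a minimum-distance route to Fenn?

Ravel

Enumerating some paths:
Kelso → Ravel → Orton → Fenn: 7+2+21 = 30
Kelso → Ravel → Orton → Wendle → Fenn: 7+2+4+21 = 34
Kelso → Ravel → Wendle → Fenn: 7+6+21 = 34
Cheapest is Kelso → Ravel → Orton → Fenn at 30 mi.
So from Kelso the first move is to Ravel.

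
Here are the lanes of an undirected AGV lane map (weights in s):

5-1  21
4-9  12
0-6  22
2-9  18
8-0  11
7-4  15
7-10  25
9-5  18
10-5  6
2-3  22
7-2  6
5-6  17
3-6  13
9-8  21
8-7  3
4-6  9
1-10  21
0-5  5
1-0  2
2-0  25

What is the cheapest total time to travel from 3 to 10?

36 s

Running Dijkstra from 3:
3: 0
6: 13  (via 3)
2: 22  (via 3)
4: 22  (via 6)
7: 28  (via 2)
5: 30  (via 6)
8: 31  (via 7)
9: 34  (via 4)
0: 35  (via 6)
10: 36  (via 5)
Shortest route: 3 → 6 → 5 → 10 = 36 s.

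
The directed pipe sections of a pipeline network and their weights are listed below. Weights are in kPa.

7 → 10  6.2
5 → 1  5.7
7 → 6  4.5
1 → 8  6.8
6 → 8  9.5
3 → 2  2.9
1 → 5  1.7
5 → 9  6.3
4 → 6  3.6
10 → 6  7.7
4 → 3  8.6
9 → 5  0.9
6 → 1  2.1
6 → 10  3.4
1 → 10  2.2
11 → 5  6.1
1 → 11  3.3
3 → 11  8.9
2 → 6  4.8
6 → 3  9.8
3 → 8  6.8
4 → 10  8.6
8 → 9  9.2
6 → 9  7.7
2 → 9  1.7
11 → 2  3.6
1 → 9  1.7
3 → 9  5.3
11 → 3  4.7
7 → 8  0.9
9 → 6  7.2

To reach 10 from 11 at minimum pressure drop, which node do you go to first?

2

Candidate routes:
11 → 5 → 1 → 10: 6.1+5.7+2.2 = 14
11 → 2 → 9 → 5 → 1 → 10: 3.6+1.7+0.9+5.7+2.2 = 14.1
11 → 2 → 6 → 10: 3.6+4.8+3.4 = 11.8
11 → 2 → 6 → 1 → 10: 3.6+4.8+2.1+2.2 = 12.7
The minimum is 11.8 kPa via 11 → 2 → 6 → 10.
So from 11 the first move is to 2.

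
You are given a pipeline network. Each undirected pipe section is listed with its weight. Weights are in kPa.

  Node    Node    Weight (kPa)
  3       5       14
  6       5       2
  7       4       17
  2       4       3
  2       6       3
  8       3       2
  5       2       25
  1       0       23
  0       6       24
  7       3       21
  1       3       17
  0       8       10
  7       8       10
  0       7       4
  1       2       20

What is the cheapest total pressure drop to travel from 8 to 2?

21 kPa

Shortest distances from 8:
8: 0
3: 2  (via 8)
0: 10  (via 8)
7: 10  (via 8)
5: 16  (via 3)
6: 18  (via 5)
1: 19  (via 3)
2: 21  (via 6)
Shortest route: 8 → 3 → 5 → 6 → 2 = 21 kPa.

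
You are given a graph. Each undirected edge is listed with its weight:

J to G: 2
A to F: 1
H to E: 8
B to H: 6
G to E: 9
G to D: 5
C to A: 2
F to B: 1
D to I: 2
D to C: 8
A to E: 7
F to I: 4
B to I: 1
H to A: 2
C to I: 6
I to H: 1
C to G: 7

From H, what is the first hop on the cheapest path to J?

I

Enumerating some paths:
H - I - B - F - A - C - G - J: 1+1+1+1+2+7+2 = 15
H - I - D - G - J: 1+2+5+2 = 10
H - A - C - G - J: 2+2+7+2 = 13
H - A - F - B - I - D - G - J: 2+1+1+1+2+5+2 = 14
Cheapest is H - I - D - G - J at 10.
So from H the first move is to I.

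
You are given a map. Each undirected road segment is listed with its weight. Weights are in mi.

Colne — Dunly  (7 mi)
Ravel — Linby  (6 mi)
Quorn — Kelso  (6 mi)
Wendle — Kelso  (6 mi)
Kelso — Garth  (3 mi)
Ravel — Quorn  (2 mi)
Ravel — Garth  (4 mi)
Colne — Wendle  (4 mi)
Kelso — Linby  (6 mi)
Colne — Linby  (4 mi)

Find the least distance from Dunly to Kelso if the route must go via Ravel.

Shortest Dunly→Ravel: Dunly → Colne → Linby → Ravel = 17
Best Ravel to Kelso: Ravel → Garth → Kelso costing 7
Total via Ravel: 17 + 7 = 24 mi.

24 mi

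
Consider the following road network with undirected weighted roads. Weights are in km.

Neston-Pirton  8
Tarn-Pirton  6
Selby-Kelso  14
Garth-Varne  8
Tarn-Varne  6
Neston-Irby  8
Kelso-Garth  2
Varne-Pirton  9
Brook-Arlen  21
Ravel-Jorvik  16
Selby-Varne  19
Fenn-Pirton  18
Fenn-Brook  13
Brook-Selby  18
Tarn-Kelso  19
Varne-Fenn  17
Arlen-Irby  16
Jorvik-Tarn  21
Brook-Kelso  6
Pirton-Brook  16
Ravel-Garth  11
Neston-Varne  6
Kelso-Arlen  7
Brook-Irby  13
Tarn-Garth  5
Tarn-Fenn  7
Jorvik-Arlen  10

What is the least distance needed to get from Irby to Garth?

21 km

Running Dijkstra from Irby:
Irby: 0
Neston: 8  (via Irby)
Brook: 13  (via Irby)
Varne: 14  (via Neston)
Arlen: 16  (via Irby)
Pirton: 16  (via Neston)
Kelso: 19  (via Brook)
Tarn: 20  (via Varne)
Garth: 21  (via Kelso)
Shortest route: Irby → Brook → Kelso → Garth = 21 km.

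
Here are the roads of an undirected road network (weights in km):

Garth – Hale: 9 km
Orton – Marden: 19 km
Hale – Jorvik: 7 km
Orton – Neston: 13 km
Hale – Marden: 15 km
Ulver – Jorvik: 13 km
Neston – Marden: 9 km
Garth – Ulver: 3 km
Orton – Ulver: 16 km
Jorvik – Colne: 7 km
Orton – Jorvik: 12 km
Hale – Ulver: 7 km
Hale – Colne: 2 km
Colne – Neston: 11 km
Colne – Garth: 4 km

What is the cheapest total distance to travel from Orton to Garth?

19 km

Enumerating some paths:
Orton–Jorvik–Hale–Colne–Garth: 12+7+2+4 = 25
Orton–Jorvik–Colne–Garth: 12+7+4 = 23
Orton–Ulver–Garth: 16+3 = 19
Cheapest is Orton–Ulver–Garth at 19 km.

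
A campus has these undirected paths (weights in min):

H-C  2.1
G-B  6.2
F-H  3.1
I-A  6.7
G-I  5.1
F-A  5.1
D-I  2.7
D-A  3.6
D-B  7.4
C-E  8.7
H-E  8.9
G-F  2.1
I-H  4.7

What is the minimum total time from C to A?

10.3 min

Settle nodes by increasing distance from C:
C: 0
H: 2.1  (via C)
F: 5.2  (via H)
I: 6.8  (via H)
G: 7.3  (via F)
E: 8.7  (via C)
D: 9.5  (via I)
A: 10.3  (via F)
Shortest route: C → H → F → A = 10.3 min.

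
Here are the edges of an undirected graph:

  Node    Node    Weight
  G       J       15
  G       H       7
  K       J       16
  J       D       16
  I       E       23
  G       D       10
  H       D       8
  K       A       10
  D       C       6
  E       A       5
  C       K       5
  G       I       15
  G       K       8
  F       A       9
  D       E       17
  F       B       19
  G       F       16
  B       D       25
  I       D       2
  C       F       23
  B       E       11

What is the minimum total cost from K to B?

26

Enumerating some paths:
K–A–F–B: 10+9+19 = 38
K–A–E–B: 10+5+11 = 26
K–C–D–E–B: 5+6+17+11 = 39
K–C–D–B: 5+6+25 = 36
The minimum is 26 via K–A–E–B.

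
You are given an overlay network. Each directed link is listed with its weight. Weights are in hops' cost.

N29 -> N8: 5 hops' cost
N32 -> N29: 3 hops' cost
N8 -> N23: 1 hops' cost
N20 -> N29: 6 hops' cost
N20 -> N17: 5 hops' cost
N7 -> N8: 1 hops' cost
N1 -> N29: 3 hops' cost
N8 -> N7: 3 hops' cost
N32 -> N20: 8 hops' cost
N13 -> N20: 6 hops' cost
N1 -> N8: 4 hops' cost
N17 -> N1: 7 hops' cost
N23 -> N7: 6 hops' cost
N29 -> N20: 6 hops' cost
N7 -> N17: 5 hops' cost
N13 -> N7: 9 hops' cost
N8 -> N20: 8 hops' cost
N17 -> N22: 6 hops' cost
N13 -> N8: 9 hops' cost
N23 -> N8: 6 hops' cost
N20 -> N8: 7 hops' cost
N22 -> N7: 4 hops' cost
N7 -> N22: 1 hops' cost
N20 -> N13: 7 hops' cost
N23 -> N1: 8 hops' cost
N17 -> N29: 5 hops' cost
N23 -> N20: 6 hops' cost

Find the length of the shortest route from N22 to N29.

Running Dijkstra from N22:
N22: 0
N7: 4  (via N22)
N8: 5  (via N7)
N23: 6  (via N8)
N17: 9  (via N7)
N20: 12  (via N23)
N1: 14  (via N23)
N29: 14  (via N17)
Shortest route: N22 → N7 → N17 → N29 = 14 hops' cost.

14 hops' cost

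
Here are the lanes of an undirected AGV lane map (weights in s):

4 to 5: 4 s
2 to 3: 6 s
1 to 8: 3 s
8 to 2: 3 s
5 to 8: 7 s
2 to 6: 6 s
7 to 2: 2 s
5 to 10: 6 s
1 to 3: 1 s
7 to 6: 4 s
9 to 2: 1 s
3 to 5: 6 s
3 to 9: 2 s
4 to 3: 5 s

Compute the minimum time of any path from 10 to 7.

Candidate routes:
10 → 5 → 3 → 2 → 7: 6+6+6+2 = 20
10 → 5 → 4 → 3 → 9 → 2 → 7: 6+4+5+2+1+2 = 20
10 → 5 → 3 → 9 → 2 → 7: 6+6+2+1+2 = 17
10 → 5 → 8 → 2 → 7: 6+7+3+2 = 18
The minimum is 17 s via 10 → 5 → 3 → 9 → 2 → 7.

17 s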